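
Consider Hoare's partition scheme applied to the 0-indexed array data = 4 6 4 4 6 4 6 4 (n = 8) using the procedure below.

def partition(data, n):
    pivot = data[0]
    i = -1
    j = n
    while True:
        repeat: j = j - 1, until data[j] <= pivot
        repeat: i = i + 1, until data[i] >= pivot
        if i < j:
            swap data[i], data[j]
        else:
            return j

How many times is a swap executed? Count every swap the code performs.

pivot=4
j stops at 7 (4), i stops at 0 (4); swap ⇒ 4 6 4 4 6 4 6 4
j stops at 5 (4), i stops at 1 (6); swap ⇒ 4 4 4 4 6 6 6 4
j stops at 3 (4), i stops at 2 (4); swap ⇒ 4 4 4 4 6 6 6 4
j stops at 2, i stops at 3; i≥j ⇒ return 2. data=4 4 4 4 6 6 6 4

3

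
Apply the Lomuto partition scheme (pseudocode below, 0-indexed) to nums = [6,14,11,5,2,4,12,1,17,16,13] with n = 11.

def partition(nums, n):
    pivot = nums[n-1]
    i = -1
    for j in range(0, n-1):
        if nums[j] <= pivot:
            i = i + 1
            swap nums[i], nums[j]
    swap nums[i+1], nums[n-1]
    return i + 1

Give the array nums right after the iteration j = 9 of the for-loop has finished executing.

pivot=13, i=-1
j=0: 6≤13, i=0, swap(0,0) ⇒ [6,14,11,5,2,4,12,1,17,16,13]
j=1: 14>13, skip
j=2: 11≤13, i=1, swap(1,2) ⇒ [6,11,14,5,2,4,12,1,17,16,13]
j=3: 5≤13, i=2, swap(2,3) ⇒ [6,11,5,14,2,4,12,1,17,16,13]
j=4: 2≤13, i=3, swap(3,4) ⇒ [6,11,5,2,14,4,12,1,17,16,13]
j=5: 4≤13, i=4, swap(4,5) ⇒ [6,11,5,2,4,14,12,1,17,16,13]
j=6: 12≤13, i=5, swap(5,6) ⇒ [6,11,5,2,4,12,14,1,17,16,13]
j=7: 1≤13, i=6, swap(6,7) ⇒ [6,11,5,2,4,12,1,14,17,16,13]
j=8: 17>13, skip
j=9: 16>13, skip
(after j=9) nums = [6,11,5,2,4,12,1,14,17,16,13]

[6,11,5,2,4,12,1,14,17,16,13]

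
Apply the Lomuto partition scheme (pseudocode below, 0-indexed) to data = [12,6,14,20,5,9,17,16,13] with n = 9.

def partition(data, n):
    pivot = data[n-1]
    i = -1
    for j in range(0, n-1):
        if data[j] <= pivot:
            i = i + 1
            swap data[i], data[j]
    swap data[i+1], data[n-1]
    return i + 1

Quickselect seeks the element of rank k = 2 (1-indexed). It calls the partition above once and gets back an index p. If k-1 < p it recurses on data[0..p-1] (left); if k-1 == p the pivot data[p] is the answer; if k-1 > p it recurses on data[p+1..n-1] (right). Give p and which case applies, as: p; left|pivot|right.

pivot = data[8] = 13; i = -1
j=0: data[0]=12 ≤ 13 → i=0, swap data[0],data[0] (no change) → [12,6,14,20,5,9,17,16,13]
j=1: data[1]=6 ≤ 13 → i=1, swap data[1],data[1] (no change) → [12,6,14,20,5,9,17,16,13]
j=2: data[2]=14 > 13 → no swap
j=3: data[3]=20 > 13 → no swap
j=4: data[4]=5 ≤ 13 → i=2, swap data[2],data[4] → [12,6,5,20,14,9,17,16,13]
j=5: data[5]=9 ≤ 13 → i=3, swap data[3],data[5] → [12,6,5,9,14,20,17,16,13]
j=6: data[6]=17 > 13 → no swap
j=7: data[7]=16 > 13 → no swap
final swap data[4],data[8] → [12,6,5,9,13,20,17,16,14]; return 4
p = 4; k-1 = 1 < 4 ⇒ left

4; left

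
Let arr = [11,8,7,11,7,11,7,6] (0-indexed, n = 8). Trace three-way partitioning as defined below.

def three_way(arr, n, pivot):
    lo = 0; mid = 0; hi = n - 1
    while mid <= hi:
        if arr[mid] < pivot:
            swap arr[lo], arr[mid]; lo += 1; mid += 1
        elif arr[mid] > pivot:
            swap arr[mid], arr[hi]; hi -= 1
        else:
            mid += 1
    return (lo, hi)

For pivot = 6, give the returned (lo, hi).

(0, 0)

pivot = 6; lo=0, mid=0, hi=7
arr[mid]=11>6: swap arr[0],arr[7]; hi=6 → [6,8,7,11,7,11,7,11]
arr[mid]=6=6: mid=1
arr[mid]=8>6: swap arr[1],arr[6]; hi=5 → [6,7,7,11,7,11,8,11]
arr[mid]=7>6: swap arr[1],arr[5]; hi=4 → [6,11,7,11,7,7,8,11]
arr[mid]=11>6: swap arr[1],arr[4]; hi=3 → [6,7,7,11,11,7,8,11]
arr[mid]=7>6: swap arr[1],arr[3]; hi=2 → [6,11,7,7,11,7,8,11]
arr[mid]=11>6: swap arr[1],arr[2]; hi=1 → [6,7,11,7,11,7,8,11]
arr[mid]=7>6: swap arr[1],arr[1]; hi=0 → [6,7,11,7,11,7,8,11]
end: lo=0, hi=0; arr = [6,7,11,7,11,7,8,11]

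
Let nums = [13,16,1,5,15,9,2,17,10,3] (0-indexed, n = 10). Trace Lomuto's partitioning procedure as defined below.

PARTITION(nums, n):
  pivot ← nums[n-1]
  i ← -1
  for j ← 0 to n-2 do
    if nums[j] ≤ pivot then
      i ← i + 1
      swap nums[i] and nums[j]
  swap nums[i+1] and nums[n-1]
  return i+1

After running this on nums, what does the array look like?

pivot = nums[9] = 3; i = -1
j=0: nums[0]=13 > 3 → no swap
j=1: nums[1]=16 > 3 → no swap
j=2: nums[2]=1 ≤ 3 → i=0, swap nums[0],nums[2] → [1,16,13,5,15,9,2,17,10,3]
j=3: nums[3]=5 > 3 → no swap
j=4: nums[4]=15 > 3 → no swap
j=5: nums[5]=9 > 3 → no swap
j=6: nums[6]=2 ≤ 3 → i=1, swap nums[1],nums[6] → [1,2,13,5,15,9,16,17,10,3]
j=7: nums[7]=17 > 3 → no swap
j=8: nums[8]=10 > 3 → no swap
final swap nums[2],nums[9] → [1,2,3,5,15,9,16,17,10,13]; return 2

[1,2,3,5,15,9,16,17,10,13]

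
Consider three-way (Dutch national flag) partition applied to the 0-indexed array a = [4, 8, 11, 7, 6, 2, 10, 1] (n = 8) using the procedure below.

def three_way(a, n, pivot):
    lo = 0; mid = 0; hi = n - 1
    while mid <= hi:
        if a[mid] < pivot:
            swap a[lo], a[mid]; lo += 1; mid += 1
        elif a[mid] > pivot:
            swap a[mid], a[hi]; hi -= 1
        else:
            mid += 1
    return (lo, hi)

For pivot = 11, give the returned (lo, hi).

lo=0 mid=0 hi=7
4<11: swap(0,0), lo=1 mid=1 ⇒ [4, 8, 11, 7, 6, 2, 10, 1]
8<11: swap(1,1), lo=2 mid=2 ⇒ [4, 8, 11, 7, 6, 2, 10, 1]
11=11: mid=3
7<11: swap(2,3), lo=3 mid=4 ⇒ [4, 8, 7, 11, 6, 2, 10, 1]
6<11: swap(3,4), lo=4 mid=5 ⇒ [4, 8, 7, 6, 11, 2, 10, 1]
2<11: swap(4,5), lo=5 mid=6 ⇒ [4, 8, 7, 6, 2, 11, 10, 1]
10<11: swap(5,6), lo=6 mid=7 ⇒ [4, 8, 7, 6, 2, 10, 11, 1]
1<11: swap(6,7), lo=7 mid=8 ⇒ [4, 8, 7, 6, 2, 10, 1, 11]
done. lo=7 hi=7; a=[4, 8, 7, 6, 2, 10, 1, 11]

(7, 7)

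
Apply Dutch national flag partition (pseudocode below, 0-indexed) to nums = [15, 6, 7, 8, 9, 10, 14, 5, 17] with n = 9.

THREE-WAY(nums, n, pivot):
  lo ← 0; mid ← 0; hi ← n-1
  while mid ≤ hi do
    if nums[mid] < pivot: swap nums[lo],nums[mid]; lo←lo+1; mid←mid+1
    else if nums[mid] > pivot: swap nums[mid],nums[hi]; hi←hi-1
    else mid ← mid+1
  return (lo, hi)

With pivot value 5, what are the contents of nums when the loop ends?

pivot = 5; lo=0, mid=0, hi=8
nums[mid]=15>5: swap nums[0],nums[8]; hi=7 → [17, 6, 7, 8, 9, 10, 14, 5, 15]
nums[mid]=17>5: swap nums[0],nums[7]; hi=6 → [5, 6, 7, 8, 9, 10, 14, 17, 15]
nums[mid]=5=5: mid=1
nums[mid]=6>5: swap nums[1],nums[6]; hi=5 → [5, 14, 7, 8, 9, 10, 6, 17, 15]
nums[mid]=14>5: swap nums[1],nums[5]; hi=4 → [5, 10, 7, 8, 9, 14, 6, 17, 15]
nums[mid]=10>5: swap nums[1],nums[4]; hi=3 → [5, 9, 7, 8, 10, 14, 6, 17, 15]
nums[mid]=9>5: swap nums[1],nums[3]; hi=2 → [5, 8, 7, 9, 10, 14, 6, 17, 15]
nums[mid]=8>5: swap nums[1],nums[2]; hi=1 → [5, 7, 8, 9, 10, 14, 6, 17, 15]
nums[mid]=7>5: swap nums[1],nums[1]; hi=0 → [5, 7, 8, 9, 10, 14, 6, 17, 15]
end: lo=0, hi=0; nums = [5, 7, 8, 9, 10, 14, 6, 17, 15]

[5, 7, 8, 9, 10, 14, 6, 17, 15]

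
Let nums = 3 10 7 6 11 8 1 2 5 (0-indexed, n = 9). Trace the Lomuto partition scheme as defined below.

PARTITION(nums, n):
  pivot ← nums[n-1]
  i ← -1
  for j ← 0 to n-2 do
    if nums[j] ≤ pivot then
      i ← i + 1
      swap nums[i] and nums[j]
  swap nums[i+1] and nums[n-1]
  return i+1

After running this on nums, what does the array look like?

pivot = nums[8] = 5; i = -1
j=0: nums[0]=3 ≤ 5 → i=0, swap nums[0],nums[0] (no change) → 3 10 7 6 11 8 1 2 5
j=1: nums[1]=10 > 5 → no swap
j=2: nums[2]=7 > 5 → no swap
j=3: nums[3]=6 > 5 → no swap
j=4: nums[4]=11 > 5 → no swap
j=5: nums[5]=8 > 5 → no swap
j=6: nums[6]=1 ≤ 5 → i=1, swap nums[1],nums[6] → 3 1 7 6 11 8 10 2 5
j=7: nums[7]=2 ≤ 5 → i=2, swap nums[2],nums[7] → 3 1 2 6 11 8 10 7 5
final swap nums[3],nums[8] → 3 1 2 5 11 8 10 7 6; return 3

3 1 2 5 11 8 10 7 6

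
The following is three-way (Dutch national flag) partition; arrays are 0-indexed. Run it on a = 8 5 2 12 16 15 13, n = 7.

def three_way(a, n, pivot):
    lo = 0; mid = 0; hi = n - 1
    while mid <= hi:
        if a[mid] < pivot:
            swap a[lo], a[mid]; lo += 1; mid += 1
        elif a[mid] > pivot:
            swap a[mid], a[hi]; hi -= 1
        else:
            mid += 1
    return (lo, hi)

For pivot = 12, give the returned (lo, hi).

(3, 3)

lo=0 mid=0 hi=6
8<12: swap(0,0), lo=1 mid=1 ⇒ 8 5 2 12 16 15 13
5<12: swap(1,1), lo=2 mid=2 ⇒ 8 5 2 12 16 15 13
2<12: swap(2,2), lo=3 mid=3 ⇒ 8 5 2 12 16 15 13
12=12: mid=4
16>12: swap(4,6), hi=5 ⇒ 8 5 2 12 13 15 16
13>12: swap(4,5), hi=4 ⇒ 8 5 2 12 15 13 16
15>12: swap(4,4), hi=3 ⇒ 8 5 2 12 15 13 16
done. lo=3 hi=3; a=8 5 2 12 15 13 16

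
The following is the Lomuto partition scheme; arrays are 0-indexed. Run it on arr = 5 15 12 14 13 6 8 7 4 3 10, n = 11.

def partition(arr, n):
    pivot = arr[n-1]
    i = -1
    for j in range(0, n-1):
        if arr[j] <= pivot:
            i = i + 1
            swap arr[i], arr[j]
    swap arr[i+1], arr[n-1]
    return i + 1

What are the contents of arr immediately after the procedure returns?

pivot = arr[10] = 10; i = -1
j=0: arr[0]=5 ≤ 10 → i=0, swap arr[0],arr[0] (no change) → 5 15 12 14 13 6 8 7 4 3 10
j=1: arr[1]=15 > 10 → no swap
j=2: arr[2]=12 > 10 → no swap
j=3: arr[3]=14 > 10 → no swap
j=4: arr[4]=13 > 10 → no swap
j=5: arr[5]=6 ≤ 10 → i=1, swap arr[1],arr[5] → 5 6 12 14 13 15 8 7 4 3 10
j=6: arr[6]=8 ≤ 10 → i=2, swap arr[2],arr[6] → 5 6 8 14 13 15 12 7 4 3 10
j=7: arr[7]=7 ≤ 10 → i=3, swap arr[3],arr[7] → 5 6 8 7 13 15 12 14 4 3 10
j=8: arr[8]=4 ≤ 10 → i=4, swap arr[4],arr[8] → 5 6 8 7 4 15 12 14 13 3 10
j=9: arr[9]=3 ≤ 10 → i=5, swap arr[5],arr[9] → 5 6 8 7 4 3 12 14 13 15 10
final swap arr[6],arr[10] → 5 6 8 7 4 3 10 14 13 15 12; return 6

5 6 8 7 4 3 10 14 13 15 12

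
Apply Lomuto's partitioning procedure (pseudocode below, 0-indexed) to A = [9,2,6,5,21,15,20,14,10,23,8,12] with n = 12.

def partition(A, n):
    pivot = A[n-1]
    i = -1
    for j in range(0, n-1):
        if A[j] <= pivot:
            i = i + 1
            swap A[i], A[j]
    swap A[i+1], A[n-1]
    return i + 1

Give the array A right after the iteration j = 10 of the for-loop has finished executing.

pivot = A[11] = 12; i = -1
j=0: A[0]=9 ≤ 12 → i=0, swap A[0],A[0] (no change) → [9,2,6,5,21,15,20,14,10,23,8,12]
j=1: A[1]=2 ≤ 12 → i=1, swap A[1],A[1] (no change) → [9,2,6,5,21,15,20,14,10,23,8,12]
j=2: A[2]=6 ≤ 12 → i=2, swap A[2],A[2] (no change) → [9,2,6,5,21,15,20,14,10,23,8,12]
j=3: A[3]=5 ≤ 12 → i=3, swap A[3],A[3] (no change) → [9,2,6,5,21,15,20,14,10,23,8,12]
j=4: A[4]=21 > 12 → no swap
j=5: A[5]=15 > 12 → no swap
j=6: A[6]=20 > 12 → no swap
j=7: A[7]=14 > 12 → no swap
j=8: A[8]=10 ≤ 12 → i=4, swap A[4],A[8] → [9,2,6,5,10,15,20,14,21,23,8,12]
j=9: A[9]=23 > 12 → no swap
j=10: A[10]=8 ≤ 12 → i=5, swap A[5],A[10] → [9,2,6,5,10,8,20,14,21,23,15,12]
(after j=10) A = [9,2,6,5,10,8,20,14,21,23,15,12]

[9,2,6,5,10,8,20,14,21,23,15,12]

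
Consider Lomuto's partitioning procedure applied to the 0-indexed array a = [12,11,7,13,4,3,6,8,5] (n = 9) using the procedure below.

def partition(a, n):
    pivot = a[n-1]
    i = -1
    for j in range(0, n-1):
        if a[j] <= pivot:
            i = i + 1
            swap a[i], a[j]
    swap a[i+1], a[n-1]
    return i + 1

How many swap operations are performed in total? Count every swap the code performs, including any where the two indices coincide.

pivot=5, i=-1
j=0: 12>5, skip
j=1: 11>5, skip
j=2: 7>5, skip
j=3: 13>5, skip
j=4: 4≤5, i=0, swap(0,4) ⇒ [4,11,7,13,12,3,6,8,5]
j=5: 3≤5, i=1, swap(1,5) ⇒ [4,3,7,13,12,11,6,8,5]
j=6: 6>5, skip
j=7: 8>5, skip
swap(2,8) ⇒ [4,3,5,13,12,11,6,8,7]; return 2

3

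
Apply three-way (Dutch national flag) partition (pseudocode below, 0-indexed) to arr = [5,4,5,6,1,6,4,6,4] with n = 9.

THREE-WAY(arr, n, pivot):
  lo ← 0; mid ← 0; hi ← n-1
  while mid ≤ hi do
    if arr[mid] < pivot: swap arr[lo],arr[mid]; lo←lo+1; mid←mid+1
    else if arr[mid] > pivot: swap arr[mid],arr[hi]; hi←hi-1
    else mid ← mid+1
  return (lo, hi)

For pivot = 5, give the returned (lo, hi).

(4, 5)

lo=0 mid=0 hi=8
5=5: mid=1
4<5: swap(0,1), lo=1 mid=2 ⇒ [4,5,5,6,1,6,4,6,4]
5=5: mid=3
6>5: swap(3,8), hi=7 ⇒ [4,5,5,4,1,6,4,6,6]
4<5: swap(1,3), lo=2 mid=4 ⇒ [4,4,5,5,1,6,4,6,6]
1<5: swap(2,4), lo=3 mid=5 ⇒ [4,4,1,5,5,6,4,6,6]
6>5: swap(5,7), hi=6 ⇒ [4,4,1,5,5,6,4,6,6]
6>5: swap(5,6), hi=5 ⇒ [4,4,1,5,5,4,6,6,6]
4<5: swap(3,5), lo=4 mid=6 ⇒ [4,4,1,4,5,5,6,6,6]
done. lo=4 hi=5; arr=[4,4,1,4,5,5,6,6,6]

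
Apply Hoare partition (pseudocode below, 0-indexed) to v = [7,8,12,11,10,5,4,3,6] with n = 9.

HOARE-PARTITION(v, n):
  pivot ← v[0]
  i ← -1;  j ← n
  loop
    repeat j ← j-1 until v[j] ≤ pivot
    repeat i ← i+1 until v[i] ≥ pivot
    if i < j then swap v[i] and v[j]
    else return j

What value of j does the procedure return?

3

pivot = v[0] = 7; i = -1, j = 9
j→8 (v[8]=6≤7), i→0 (v[0]=7≥7); i<j, swap → [6,8,12,11,10,5,4,3,7]
j→7 (v[7]=3≤7), i→1 (v[1]=8≥7); i<j, swap → [6,3,12,11,10,5,4,8,7]
j→6 (v[6]=4≤7), i→2 (v[2]=12≥7); i<j, swap → [6,3,4,11,10,5,12,8,7]
j→5 (v[5]=5≤7), i→3 (v[3]=11≥7); i<j, swap → [6,3,4,5,10,11,12,8,7]
j→3, i→4; i≥j, return j=3. v = [6,3,4,5,10,11,12,8,7]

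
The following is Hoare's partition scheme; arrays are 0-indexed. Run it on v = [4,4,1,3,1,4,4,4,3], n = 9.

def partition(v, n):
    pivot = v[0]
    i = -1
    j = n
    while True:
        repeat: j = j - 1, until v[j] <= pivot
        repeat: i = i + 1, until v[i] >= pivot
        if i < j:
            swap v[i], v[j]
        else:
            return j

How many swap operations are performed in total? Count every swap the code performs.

pivot=4
j stops at 8 (3), i stops at 0 (4); swap ⇒ [3,4,1,3,1,4,4,4,4]
j stops at 7 (4), i stops at 1 (4); swap ⇒ [3,4,1,3,1,4,4,4,4]
j stops at 6 (4), i stops at 5 (4); swap ⇒ [3,4,1,3,1,4,4,4,4]
j stops at 5, i stops at 6; i≥j ⇒ return 5. v=[3,4,1,3,1,4,4,4,4]

3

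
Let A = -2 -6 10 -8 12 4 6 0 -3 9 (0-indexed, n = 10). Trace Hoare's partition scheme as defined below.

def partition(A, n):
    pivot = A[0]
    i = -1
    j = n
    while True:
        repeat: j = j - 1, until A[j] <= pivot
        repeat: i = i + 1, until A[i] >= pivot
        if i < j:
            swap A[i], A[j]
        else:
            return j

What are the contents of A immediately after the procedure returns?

-3 -6 -8 10 12 4 6 0 -2 9

pivot=-2
j stops at 8 (-3), i stops at 0 (-2); swap ⇒ -3 -6 10 -8 12 4 6 0 -2 9
j stops at 3 (-8), i stops at 2 (10); swap ⇒ -3 -6 -8 10 12 4 6 0 -2 9
j stops at 2, i stops at 3; i≥j ⇒ return 2. A=-3 -6 -8 10 12 4 6 0 -2 9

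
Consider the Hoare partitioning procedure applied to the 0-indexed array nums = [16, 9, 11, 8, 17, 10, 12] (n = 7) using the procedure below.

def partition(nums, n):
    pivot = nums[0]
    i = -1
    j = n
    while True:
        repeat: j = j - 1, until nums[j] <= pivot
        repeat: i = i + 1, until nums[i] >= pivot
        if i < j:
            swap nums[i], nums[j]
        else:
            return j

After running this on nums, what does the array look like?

[12, 9, 11, 8, 10, 17, 16]

pivot=16
j stops at 6 (12), i stops at 0 (16); swap ⇒ [12, 9, 11, 8, 17, 10, 16]
j stops at 5 (10), i stops at 4 (17); swap ⇒ [12, 9, 11, 8, 10, 17, 16]
j stops at 4, i stops at 5; i≥j ⇒ return 4. nums=[12, 9, 11, 8, 10, 17, 16]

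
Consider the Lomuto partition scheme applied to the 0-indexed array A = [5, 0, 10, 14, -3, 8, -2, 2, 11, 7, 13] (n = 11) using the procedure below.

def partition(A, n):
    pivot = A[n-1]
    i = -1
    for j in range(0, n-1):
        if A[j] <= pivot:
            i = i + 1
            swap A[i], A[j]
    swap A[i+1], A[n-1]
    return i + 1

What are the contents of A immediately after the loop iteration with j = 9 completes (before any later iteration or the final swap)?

pivot=13, i=-1
j=0: 5≤13, i=0, swap(0,0) ⇒ [5, 0, 10, 14, -3, 8, -2, 2, 11, 7, 13]
j=1: 0≤13, i=1, swap(1,1) ⇒ [5, 0, 10, 14, -3, 8, -2, 2, 11, 7, 13]
j=2: 10≤13, i=2, swap(2,2) ⇒ [5, 0, 10, 14, -3, 8, -2, 2, 11, 7, 13]
j=3: 14>13, skip
j=4: -3≤13, i=3, swap(3,4) ⇒ [5, 0, 10, -3, 14, 8, -2, 2, 11, 7, 13]
j=5: 8≤13, i=4, swap(4,5) ⇒ [5, 0, 10, -3, 8, 14, -2, 2, 11, 7, 13]
j=6: -2≤13, i=5, swap(5,6) ⇒ [5, 0, 10, -3, 8, -2, 14, 2, 11, 7, 13]
j=7: 2≤13, i=6, swap(6,7) ⇒ [5, 0, 10, -3, 8, -2, 2, 14, 11, 7, 13]
j=8: 11≤13, i=7, swap(7,8) ⇒ [5, 0, 10, -3, 8, -2, 2, 11, 14, 7, 13]
j=9: 7≤13, i=8, swap(8,9) ⇒ [5, 0, 10, -3, 8, -2, 2, 11, 7, 14, 13]
(after j=9) A = [5, 0, 10, -3, 8, -2, 2, 11, 7, 14, 13]

[5, 0, 10, -3, 8, -2, 2, 11, 7, 14, 13]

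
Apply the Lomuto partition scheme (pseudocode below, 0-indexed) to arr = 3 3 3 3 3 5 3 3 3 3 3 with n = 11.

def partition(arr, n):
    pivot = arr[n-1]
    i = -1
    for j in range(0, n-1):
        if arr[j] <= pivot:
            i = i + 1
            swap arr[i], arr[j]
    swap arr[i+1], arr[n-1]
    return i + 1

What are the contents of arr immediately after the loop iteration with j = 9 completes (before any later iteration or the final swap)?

3 3 3 3 3 3 3 3 3 5 3

pivot = arr[10] = 3; i = -1
j=0: arr[0]=3 ≤ 3 → i=0, swap arr[0],arr[0] (no change) → 3 3 3 3 3 5 3 3 3 3 3
j=1: arr[1]=3 ≤ 3 → i=1, swap arr[1],arr[1] (no change) → 3 3 3 3 3 5 3 3 3 3 3
j=2: arr[2]=3 ≤ 3 → i=2, swap arr[2],arr[2] (no change) → 3 3 3 3 3 5 3 3 3 3 3
j=3: arr[3]=3 ≤ 3 → i=3, swap arr[3],arr[3] (no change) → 3 3 3 3 3 5 3 3 3 3 3
j=4: arr[4]=3 ≤ 3 → i=4, swap arr[4],arr[4] (no change) → 3 3 3 3 3 5 3 3 3 3 3
j=5: arr[5]=5 > 3 → no swap
j=6: arr[6]=3 ≤ 3 → i=5, swap arr[5],arr[6] → 3 3 3 3 3 3 5 3 3 3 3
j=7: arr[7]=3 ≤ 3 → i=6, swap arr[6],arr[7] → 3 3 3 3 3 3 3 5 3 3 3
j=8: arr[8]=3 ≤ 3 → i=7, swap arr[7],arr[8] → 3 3 3 3 3 3 3 3 5 3 3
j=9: arr[9]=3 ≤ 3 → i=8, swap arr[8],arr[9] → 3 3 3 3 3 3 3 3 3 5 3
(after j=9) arr = 3 3 3 3 3 3 3 3 3 5 3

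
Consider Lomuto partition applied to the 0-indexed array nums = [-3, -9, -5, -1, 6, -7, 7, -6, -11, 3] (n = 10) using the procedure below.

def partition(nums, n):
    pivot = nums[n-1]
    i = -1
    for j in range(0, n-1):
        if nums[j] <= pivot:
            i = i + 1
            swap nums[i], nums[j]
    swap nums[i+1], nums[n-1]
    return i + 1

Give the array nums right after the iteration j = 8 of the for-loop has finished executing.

[-3, -9, -5, -1, -7, -6, -11, 6, 7, 3]

pivot=3, i=-1
j=0: -3≤3, i=0, swap(0,0) ⇒ [-3, -9, -5, -1, 6, -7, 7, -6, -11, 3]
j=1: -9≤3, i=1, swap(1,1) ⇒ [-3, -9, -5, -1, 6, -7, 7, -6, -11, 3]
j=2: -5≤3, i=2, swap(2,2) ⇒ [-3, -9, -5, -1, 6, -7, 7, -6, -11, 3]
j=3: -1≤3, i=3, swap(3,3) ⇒ [-3, -9, -5, -1, 6, -7, 7, -6, -11, 3]
j=4: 6>3, skip
j=5: -7≤3, i=4, swap(4,5) ⇒ [-3, -9, -5, -1, -7, 6, 7, -6, -11, 3]
j=6: 7>3, skip
j=7: -6≤3, i=5, swap(5,7) ⇒ [-3, -9, -5, -1, -7, -6, 7, 6, -11, 3]
j=8: -11≤3, i=6, swap(6,8) ⇒ [-3, -9, -5, -1, -7, -6, -11, 6, 7, 3]
(after j=8) nums = [-3, -9, -5, -1, -7, -6, -11, 6, 7, 3]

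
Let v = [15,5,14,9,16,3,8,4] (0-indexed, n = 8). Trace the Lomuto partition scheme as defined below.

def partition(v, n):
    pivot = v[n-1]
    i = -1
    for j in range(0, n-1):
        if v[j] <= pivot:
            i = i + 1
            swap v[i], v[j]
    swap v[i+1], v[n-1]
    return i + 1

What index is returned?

pivot = v[7] = 4; i = -1
j=0: v[0]=15 > 4 → no swap
j=1: v[1]=5 > 4 → no swap
j=2: v[2]=14 > 4 → no swap
j=3: v[3]=9 > 4 → no swap
j=4: v[4]=16 > 4 → no swap
j=5: v[5]=3 ≤ 4 → i=0, swap v[0],v[5] → [3,5,14,9,16,15,8,4]
j=6: v[6]=8 > 4 → no swap
final swap v[1],v[7] → [3,4,14,9,16,15,8,5]; return 1

1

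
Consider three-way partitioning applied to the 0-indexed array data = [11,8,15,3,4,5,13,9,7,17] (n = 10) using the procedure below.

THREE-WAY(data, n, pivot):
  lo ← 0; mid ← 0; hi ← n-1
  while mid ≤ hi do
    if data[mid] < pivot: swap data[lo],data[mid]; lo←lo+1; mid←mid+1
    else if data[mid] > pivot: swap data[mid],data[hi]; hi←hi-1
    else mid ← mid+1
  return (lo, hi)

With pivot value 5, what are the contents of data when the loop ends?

lo=0 mid=0 hi=9
11>5: swap(0,9), hi=8 ⇒ [17,8,15,3,4,5,13,9,7,11]
17>5: swap(0,8), hi=7 ⇒ [7,8,15,3,4,5,13,9,17,11]
7>5: swap(0,7), hi=6 ⇒ [9,8,15,3,4,5,13,7,17,11]
9>5: swap(0,6), hi=5 ⇒ [13,8,15,3,4,5,9,7,17,11]
13>5: swap(0,5), hi=4 ⇒ [5,8,15,3,4,13,9,7,17,11]
5=5: mid=1
8>5: swap(1,4), hi=3 ⇒ [5,4,15,3,8,13,9,7,17,11]
4<5: swap(0,1), lo=1 mid=2 ⇒ [4,5,15,3,8,13,9,7,17,11]
15>5: swap(2,3), hi=2 ⇒ [4,5,3,15,8,13,9,7,17,11]
3<5: swap(1,2), lo=2 mid=3 ⇒ [4,3,5,15,8,13,9,7,17,11]
done. lo=2 hi=2; data=[4,3,5,15,8,13,9,7,17,11]

[4,3,5,15,8,13,9,7,17,11]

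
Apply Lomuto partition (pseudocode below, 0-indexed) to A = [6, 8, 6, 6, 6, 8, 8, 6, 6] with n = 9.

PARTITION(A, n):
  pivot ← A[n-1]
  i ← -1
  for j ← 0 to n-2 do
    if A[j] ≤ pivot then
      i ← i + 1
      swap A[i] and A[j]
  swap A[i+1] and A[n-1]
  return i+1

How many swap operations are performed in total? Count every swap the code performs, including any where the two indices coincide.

6

pivot = A[8] = 6; i = -1
j=0: A[0]=6 ≤ 6 → i=0, swap A[0],A[0] (no change) → [6, 8, 6, 6, 6, 8, 8, 6, 6]
j=1: A[1]=8 > 6 → no swap
j=2: A[2]=6 ≤ 6 → i=1, swap A[1],A[2] → [6, 6, 8, 6, 6, 8, 8, 6, 6]
j=3: A[3]=6 ≤ 6 → i=2, swap A[2],A[3] → [6, 6, 6, 8, 6, 8, 8, 6, 6]
j=4: A[4]=6 ≤ 6 → i=3, swap A[3],A[4] → [6, 6, 6, 6, 8, 8, 8, 6, 6]
j=5: A[5]=8 > 6 → no swap
j=6: A[6]=8 > 6 → no swap
j=7: A[7]=6 ≤ 6 → i=4, swap A[4],A[7] → [6, 6, 6, 6, 6, 8, 8, 8, 6]
final swap A[5],A[8] → [6, 6, 6, 6, 6, 6, 8, 8, 8]; return 5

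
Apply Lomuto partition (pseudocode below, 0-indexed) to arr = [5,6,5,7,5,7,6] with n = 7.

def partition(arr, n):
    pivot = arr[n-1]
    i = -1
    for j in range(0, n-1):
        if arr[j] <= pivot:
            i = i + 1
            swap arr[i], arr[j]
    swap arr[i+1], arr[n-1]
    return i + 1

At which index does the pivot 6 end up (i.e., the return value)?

pivot = arr[6] = 6; i = -1
j=0: arr[0]=5 ≤ 6 → i=0, swap arr[0],arr[0] (no change) → [5,6,5,7,5,7,6]
j=1: arr[1]=6 ≤ 6 → i=1, swap arr[1],arr[1] (no change) → [5,6,5,7,5,7,6]
j=2: arr[2]=5 ≤ 6 → i=2, swap arr[2],arr[2] (no change) → [5,6,5,7,5,7,6]
j=3: arr[3]=7 > 6 → no swap
j=4: arr[4]=5 ≤ 6 → i=3, swap arr[3],arr[4] → [5,6,5,5,7,7,6]
j=5: arr[5]=7 > 6 → no swap
final swap arr[4],arr[6] → [5,6,5,5,6,7,7]; return 4

4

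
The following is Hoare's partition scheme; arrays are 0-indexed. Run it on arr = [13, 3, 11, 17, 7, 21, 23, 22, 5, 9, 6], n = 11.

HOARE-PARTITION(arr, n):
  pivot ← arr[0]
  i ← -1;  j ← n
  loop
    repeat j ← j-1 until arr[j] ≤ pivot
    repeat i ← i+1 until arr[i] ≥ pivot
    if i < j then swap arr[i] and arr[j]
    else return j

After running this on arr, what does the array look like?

pivot = arr[0] = 13; i = -1, j = 11
j→10 (arr[10]=6≤13), i→0 (arr[0]=13≥13); i<j, swap → [6, 3, 11, 17, 7, 21, 23, 22, 5, 9, 13]
j→9 (arr[9]=9≤13), i→3 (arr[3]=17≥13); i<j, swap → [6, 3, 11, 9, 7, 21, 23, 22, 5, 17, 13]
j→8 (arr[8]=5≤13), i→5 (arr[5]=21≥13); i<j, swap → [6, 3, 11, 9, 7, 5, 23, 22, 21, 17, 13]
j→5, i→6; i≥j, return j=5. arr = [6, 3, 11, 9, 7, 5, 23, 22, 21, 17, 13]

[6, 3, 11, 9, 7, 5, 23, 22, 21, 17, 13]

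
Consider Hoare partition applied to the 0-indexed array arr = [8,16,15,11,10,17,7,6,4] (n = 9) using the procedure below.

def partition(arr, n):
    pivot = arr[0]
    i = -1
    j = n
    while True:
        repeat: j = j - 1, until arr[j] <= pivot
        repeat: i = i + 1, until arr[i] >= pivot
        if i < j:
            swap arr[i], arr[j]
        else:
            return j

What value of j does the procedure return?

pivot = arr[0] = 8; i = -1, j = 9
j→8 (arr[8]=4≤8), i→0 (arr[0]=8≥8); i<j, swap → [4,16,15,11,10,17,7,6,8]
j→7 (arr[7]=6≤8), i→1 (arr[1]=16≥8); i<j, swap → [4,6,15,11,10,17,7,16,8]
j→6 (arr[6]=7≤8), i→2 (arr[2]=15≥8); i<j, swap → [4,6,7,11,10,17,15,16,8]
j→2, i→3; i≥j, return j=2. arr = [4,6,7,11,10,17,15,16,8]

2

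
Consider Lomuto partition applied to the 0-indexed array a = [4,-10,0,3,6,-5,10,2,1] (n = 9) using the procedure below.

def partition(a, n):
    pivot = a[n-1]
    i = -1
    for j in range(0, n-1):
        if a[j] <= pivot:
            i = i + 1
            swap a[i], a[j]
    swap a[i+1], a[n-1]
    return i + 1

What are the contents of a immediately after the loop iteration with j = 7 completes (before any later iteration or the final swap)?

[-10,0,-5,3,6,4,10,2,1]

pivot = a[8] = 1; i = -1
j=0: a[0]=4 > 1 → no swap
j=1: a[1]=-10 ≤ 1 → i=0, swap a[0],a[1] → [-10,4,0,3,6,-5,10,2,1]
j=2: a[2]=0 ≤ 1 → i=1, swap a[1],a[2] → [-10,0,4,3,6,-5,10,2,1]
j=3: a[3]=3 > 1 → no swap
j=4: a[4]=6 > 1 → no swap
j=5: a[5]=-5 ≤ 1 → i=2, swap a[2],a[5] → [-10,0,-5,3,6,4,10,2,1]
j=6: a[6]=10 > 1 → no swap
j=7: a[7]=2 > 1 → no swap
(after j=7) a = [-10,0,-5,3,6,4,10,2,1]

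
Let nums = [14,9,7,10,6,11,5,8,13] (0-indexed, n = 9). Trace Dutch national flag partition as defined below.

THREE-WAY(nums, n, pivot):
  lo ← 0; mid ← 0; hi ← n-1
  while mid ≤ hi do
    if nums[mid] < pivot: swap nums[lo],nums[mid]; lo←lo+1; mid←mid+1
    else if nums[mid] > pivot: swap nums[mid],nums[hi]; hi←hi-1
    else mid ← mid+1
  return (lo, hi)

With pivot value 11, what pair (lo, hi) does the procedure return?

pivot = 11; lo=0, mid=0, hi=8
nums[mid]=14>11: swap nums[0],nums[8]; hi=7 → [13,9,7,10,6,11,5,8,14]
nums[mid]=13>11: swap nums[0],nums[7]; hi=6 → [8,9,7,10,6,11,5,13,14]
nums[mid]=8<11: swap nums[0],nums[0]; lo=1,mid=1 → [8,9,7,10,6,11,5,13,14]
nums[mid]=9<11: swap nums[1],nums[1]; lo=2,mid=2 → [8,9,7,10,6,11,5,13,14]
nums[mid]=7<11: swap nums[2],nums[2]; lo=3,mid=3 → [8,9,7,10,6,11,5,13,14]
nums[mid]=10<11: swap nums[3],nums[3]; lo=4,mid=4 → [8,9,7,10,6,11,5,13,14]
nums[mid]=6<11: swap nums[4],nums[4]; lo=5,mid=5 → [8,9,7,10,6,11,5,13,14]
nums[mid]=11=11: mid=6
nums[mid]=5<11: swap nums[5],nums[6]; lo=6,mid=7 → [8,9,7,10,6,5,11,13,14]
end: lo=6, hi=6; nums = [8,9,7,10,6,5,11,13,14]

(6, 6)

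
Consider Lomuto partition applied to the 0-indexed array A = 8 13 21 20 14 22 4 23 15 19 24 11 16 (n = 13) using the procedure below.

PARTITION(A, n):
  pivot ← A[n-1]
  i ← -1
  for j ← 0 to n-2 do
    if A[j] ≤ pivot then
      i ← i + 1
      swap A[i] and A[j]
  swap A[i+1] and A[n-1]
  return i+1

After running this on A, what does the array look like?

8 13 14 4 15 11 16 23 21 19 24 22 20

pivot=16, i=-1
j=0: 8≤16, i=0, swap(0,0) ⇒ 8 13 21 20 14 22 4 23 15 19 24 11 16
j=1: 13≤16, i=1, swap(1,1) ⇒ 8 13 21 20 14 22 4 23 15 19 24 11 16
j=2: 21>16, skip
j=3: 20>16, skip
j=4: 14≤16, i=2, swap(2,4) ⇒ 8 13 14 20 21 22 4 23 15 19 24 11 16
j=5: 22>16, skip
j=6: 4≤16, i=3, swap(3,6) ⇒ 8 13 14 4 21 22 20 23 15 19 24 11 16
j=7: 23>16, skip
j=8: 15≤16, i=4, swap(4,8) ⇒ 8 13 14 4 15 22 20 23 21 19 24 11 16
j=9: 19>16, skip
j=10: 24>16, skip
j=11: 11≤16, i=5, swap(5,11) ⇒ 8 13 14 4 15 11 20 23 21 19 24 22 16
swap(6,12) ⇒ 8 13 14 4 15 11 16 23 21 19 24 22 20; return 6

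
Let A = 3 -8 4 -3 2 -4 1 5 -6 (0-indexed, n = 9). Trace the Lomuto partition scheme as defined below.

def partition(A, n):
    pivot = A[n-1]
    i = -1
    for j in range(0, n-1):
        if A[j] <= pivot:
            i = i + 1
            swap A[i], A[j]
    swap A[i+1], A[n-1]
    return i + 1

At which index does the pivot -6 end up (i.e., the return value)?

pivot = A[8] = -6; i = -1
j=0: A[0]=3 > -6 → no swap
j=1: A[1]=-8 ≤ -6 → i=0, swap A[0],A[1] → -8 3 4 -3 2 -4 1 5 -6
j=2: A[2]=4 > -6 → no swap
j=3: A[3]=-3 > -6 → no swap
j=4: A[4]=2 > -6 → no swap
j=5: A[5]=-4 > -6 → no swap
j=6: A[6]=1 > -6 → no swap
j=7: A[7]=5 > -6 → no swap
final swap A[1],A[8] → -8 -6 4 -3 2 -4 1 5 3; return 1

1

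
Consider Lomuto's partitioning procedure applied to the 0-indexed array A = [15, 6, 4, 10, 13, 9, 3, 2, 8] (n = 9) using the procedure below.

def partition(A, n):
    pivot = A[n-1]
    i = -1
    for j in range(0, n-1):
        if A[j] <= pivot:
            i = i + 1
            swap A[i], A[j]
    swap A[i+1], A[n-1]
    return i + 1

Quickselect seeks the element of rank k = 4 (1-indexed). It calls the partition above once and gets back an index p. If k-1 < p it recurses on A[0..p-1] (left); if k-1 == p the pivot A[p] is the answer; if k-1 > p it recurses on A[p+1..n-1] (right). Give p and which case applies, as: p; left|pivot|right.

pivot=8, i=-1
j=0: 15>8, skip
j=1: 6≤8, i=0, swap(0,1) ⇒ [6, 15, 4, 10, 13, 9, 3, 2, 8]
j=2: 4≤8, i=1, swap(1,2) ⇒ [6, 4, 15, 10, 13, 9, 3, 2, 8]
j=3: 10>8, skip
j=4: 13>8, skip
j=5: 9>8, skip
j=6: 3≤8, i=2, swap(2,6) ⇒ [6, 4, 3, 10, 13, 9, 15, 2, 8]
j=7: 2≤8, i=3, swap(3,7) ⇒ [6, 4, 3, 2, 13, 9, 15, 10, 8]
swap(4,8) ⇒ [6, 4, 3, 2, 8, 9, 15, 10, 13]; return 4
p = 4; k-1 = 3 < 4 ⇒ left

4; left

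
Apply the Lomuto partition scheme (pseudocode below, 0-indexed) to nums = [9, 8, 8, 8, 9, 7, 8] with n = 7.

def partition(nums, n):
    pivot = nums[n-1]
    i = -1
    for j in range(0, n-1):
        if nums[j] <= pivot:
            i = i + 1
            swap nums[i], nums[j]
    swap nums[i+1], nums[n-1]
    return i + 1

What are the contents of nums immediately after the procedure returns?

pivot = nums[6] = 8; i = -1
j=0: nums[0]=9 > 8 → no swap
j=1: nums[1]=8 ≤ 8 → i=0, swap nums[0],nums[1] → [8, 9, 8, 8, 9, 7, 8]
j=2: nums[2]=8 ≤ 8 → i=1, swap nums[1],nums[2] → [8, 8, 9, 8, 9, 7, 8]
j=3: nums[3]=8 ≤ 8 → i=2, swap nums[2],nums[3] → [8, 8, 8, 9, 9, 7, 8]
j=4: nums[4]=9 > 8 → no swap
j=5: nums[5]=7 ≤ 8 → i=3, swap nums[3],nums[5] → [8, 8, 8, 7, 9, 9, 8]
final swap nums[4],nums[6] → [8, 8, 8, 7, 8, 9, 9]; return 4

[8, 8, 8, 7, 8, 9, 9]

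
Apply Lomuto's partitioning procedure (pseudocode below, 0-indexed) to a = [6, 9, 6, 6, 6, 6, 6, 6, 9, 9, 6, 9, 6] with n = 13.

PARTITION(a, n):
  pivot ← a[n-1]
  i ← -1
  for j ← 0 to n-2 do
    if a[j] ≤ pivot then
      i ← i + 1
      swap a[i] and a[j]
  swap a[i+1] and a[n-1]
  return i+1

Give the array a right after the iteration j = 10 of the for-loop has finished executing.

pivot=6, i=-1
j=0: 6≤6, i=0, swap(0,0) ⇒ [6, 9, 6, 6, 6, 6, 6, 6, 9, 9, 6, 9, 6]
j=1: 9>6, skip
j=2: 6≤6, i=1, swap(1,2) ⇒ [6, 6, 9, 6, 6, 6, 6, 6, 9, 9, 6, 9, 6]
j=3: 6≤6, i=2, swap(2,3) ⇒ [6, 6, 6, 9, 6, 6, 6, 6, 9, 9, 6, 9, 6]
j=4: 6≤6, i=3, swap(3,4) ⇒ [6, 6, 6, 6, 9, 6, 6, 6, 9, 9, 6, 9, 6]
j=5: 6≤6, i=4, swap(4,5) ⇒ [6, 6, 6, 6, 6, 9, 6, 6, 9, 9, 6, 9, 6]
j=6: 6≤6, i=5, swap(5,6) ⇒ [6, 6, 6, 6, 6, 6, 9, 6, 9, 9, 6, 9, 6]
j=7: 6≤6, i=6, swap(6,7) ⇒ [6, 6, 6, 6, 6, 6, 6, 9, 9, 9, 6, 9, 6]
j=8: 9>6, skip
j=9: 9>6, skip
j=10: 6≤6, i=7, swap(7,10) ⇒ [6, 6, 6, 6, 6, 6, 6, 6, 9, 9, 9, 9, 6]
(after j=10) a = [6, 6, 6, 6, 6, 6, 6, 6, 9, 9, 9, 9, 6]

[6, 6, 6, 6, 6, 6, 6, 6, 9, 9, 9, 9, 6]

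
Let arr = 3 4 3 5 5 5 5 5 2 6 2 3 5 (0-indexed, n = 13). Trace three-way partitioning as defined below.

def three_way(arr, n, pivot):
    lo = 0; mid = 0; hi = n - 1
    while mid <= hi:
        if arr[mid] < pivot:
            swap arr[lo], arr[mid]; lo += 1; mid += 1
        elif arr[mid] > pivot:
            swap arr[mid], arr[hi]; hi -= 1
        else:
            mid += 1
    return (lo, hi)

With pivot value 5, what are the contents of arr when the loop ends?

lo=0 mid=0 hi=12
3<5: swap(0,0), lo=1 mid=1 ⇒ 3 4 3 5 5 5 5 5 2 6 2 3 5
4<5: swap(1,1), lo=2 mid=2 ⇒ 3 4 3 5 5 5 5 5 2 6 2 3 5
3<5: swap(2,2), lo=3 mid=3 ⇒ 3 4 3 5 5 5 5 5 2 6 2 3 5
5=5: mid=4
5=5: mid=5
5=5: mid=6
5=5: mid=7
5=5: mid=8
2<5: swap(3,8), lo=4 mid=9 ⇒ 3 4 3 2 5 5 5 5 5 6 2 3 5
6>5: swap(9,12), hi=11 ⇒ 3 4 3 2 5 5 5 5 5 5 2 3 6
5=5: mid=10
2<5: swap(4,10), lo=5 mid=11 ⇒ 3 4 3 2 2 5 5 5 5 5 5 3 6
3<5: swap(5,11), lo=6 mid=12 ⇒ 3 4 3 2 2 3 5 5 5 5 5 5 6
done. lo=6 hi=11; arr=3 4 3 2 2 3 5 5 5 5 5 5 6

3 4 3 2 2 3 5 5 5 5 5 5 6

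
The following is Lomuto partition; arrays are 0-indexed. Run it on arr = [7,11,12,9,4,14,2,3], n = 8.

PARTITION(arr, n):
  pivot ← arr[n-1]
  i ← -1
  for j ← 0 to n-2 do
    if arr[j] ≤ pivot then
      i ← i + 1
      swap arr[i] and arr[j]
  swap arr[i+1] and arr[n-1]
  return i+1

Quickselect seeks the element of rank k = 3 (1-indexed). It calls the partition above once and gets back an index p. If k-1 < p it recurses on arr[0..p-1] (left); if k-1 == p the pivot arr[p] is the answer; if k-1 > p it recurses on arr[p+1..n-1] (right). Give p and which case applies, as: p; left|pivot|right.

1; right

pivot=3, i=-1
j=0: 7>3, skip
j=1: 11>3, skip
j=2: 12>3, skip
j=3: 9>3, skip
j=4: 4>3, skip
j=5: 14>3, skip
j=6: 2≤3, i=0, swap(0,6) ⇒ [2,11,12,9,4,14,7,3]
swap(1,7) ⇒ [2,3,12,9,4,14,7,11]; return 1
p = 1; k-1 = 2 > 1 ⇒ right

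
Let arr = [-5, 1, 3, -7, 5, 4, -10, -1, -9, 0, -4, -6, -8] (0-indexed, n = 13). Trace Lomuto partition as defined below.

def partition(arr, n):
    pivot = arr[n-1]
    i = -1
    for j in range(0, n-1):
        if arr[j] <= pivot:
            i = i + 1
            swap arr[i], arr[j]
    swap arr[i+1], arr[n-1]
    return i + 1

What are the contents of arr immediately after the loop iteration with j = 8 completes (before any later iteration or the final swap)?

pivot = arr[12] = -8; i = -1
j=0: arr[0]=-5 > -8 → no swap
j=1: arr[1]=1 > -8 → no swap
j=2: arr[2]=3 > -8 → no swap
j=3: arr[3]=-7 > -8 → no swap
j=4: arr[4]=5 > -8 → no swap
j=5: arr[5]=4 > -8 → no swap
j=6: arr[6]=-10 ≤ -8 → i=0, swap arr[0],arr[6] → [-10, 1, 3, -7, 5, 4, -5, -1, -9, 0, -4, -6, -8]
j=7: arr[7]=-1 > -8 → no swap
j=8: arr[8]=-9 ≤ -8 → i=1, swap arr[1],arr[8] → [-10, -9, 3, -7, 5, 4, -5, -1, 1, 0, -4, -6, -8]
(after j=8) arr = [-10, -9, 3, -7, 5, 4, -5, -1, 1, 0, -4, -6, -8]

[-10, -9, 3, -7, 5, 4, -5, -1, 1, 0, -4, -6, -8]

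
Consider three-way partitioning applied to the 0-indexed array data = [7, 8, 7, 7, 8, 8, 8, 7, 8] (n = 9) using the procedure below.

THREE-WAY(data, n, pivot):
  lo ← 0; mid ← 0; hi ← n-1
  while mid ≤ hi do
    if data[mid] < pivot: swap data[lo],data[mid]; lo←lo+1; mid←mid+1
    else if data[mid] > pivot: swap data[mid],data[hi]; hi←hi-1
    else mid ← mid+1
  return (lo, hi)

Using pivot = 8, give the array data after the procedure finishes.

pivot = 8; lo=0, mid=0, hi=8
data[mid]=7<8: swap data[0],data[0]; lo=1,mid=1 → [7, 8, 7, 7, 8, 8, 8, 7, 8]
data[mid]=8=8: mid=2
data[mid]=7<8: swap data[1],data[2]; lo=2,mid=3 → [7, 7, 8, 7, 8, 8, 8, 7, 8]
data[mid]=7<8: swap data[2],data[3]; lo=3,mid=4 → [7, 7, 7, 8, 8, 8, 8, 7, 8]
data[mid]=8=8: mid=5
data[mid]=8=8: mid=6
data[mid]=8=8: mid=7
data[mid]=7<8: swap data[3],data[7]; lo=4,mid=8 → [7, 7, 7, 7, 8, 8, 8, 8, 8]
data[mid]=8=8: mid=9
end: lo=4, hi=8; data = [7, 7, 7, 7, 8, 8, 8, 8, 8]

[7, 7, 7, 7, 8, 8, 8, 8, 8]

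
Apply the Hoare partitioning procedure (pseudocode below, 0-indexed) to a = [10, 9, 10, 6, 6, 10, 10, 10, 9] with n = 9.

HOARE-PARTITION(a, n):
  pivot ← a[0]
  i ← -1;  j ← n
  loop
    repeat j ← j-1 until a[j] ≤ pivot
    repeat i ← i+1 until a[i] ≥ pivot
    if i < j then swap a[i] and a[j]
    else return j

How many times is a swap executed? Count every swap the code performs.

pivot = a[0] = 10; i = -1, j = 9
j→8 (a[8]=9≤10), i→0 (a[0]=10≥10); i<j, swap → [9, 9, 10, 6, 6, 10, 10, 10, 10]
j→7 (a[7]=10≤10), i→2 (a[2]=10≥10); i<j, swap → [9, 9, 10, 6, 6, 10, 10, 10, 10]
j→6 (a[6]=10≤10), i→5 (a[5]=10≥10); i<j, swap → [9, 9, 10, 6, 6, 10, 10, 10, 10]
j→5, i→6; i≥j, return j=5. a = [9, 9, 10, 6, 6, 10, 10, 10, 10]

3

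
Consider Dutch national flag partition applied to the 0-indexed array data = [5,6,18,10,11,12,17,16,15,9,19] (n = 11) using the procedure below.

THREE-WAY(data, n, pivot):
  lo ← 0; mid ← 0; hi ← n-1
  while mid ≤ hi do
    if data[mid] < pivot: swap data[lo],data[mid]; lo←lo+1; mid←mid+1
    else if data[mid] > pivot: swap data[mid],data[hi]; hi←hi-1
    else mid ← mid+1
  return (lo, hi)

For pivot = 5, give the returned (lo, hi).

pivot = 5; lo=0, mid=0, hi=10
data[mid]=5=5: mid=1
data[mid]=6>5: swap data[1],data[10]; hi=9 → [5,19,18,10,11,12,17,16,15,9,6]
data[mid]=19>5: swap data[1],data[9]; hi=8 → [5,9,18,10,11,12,17,16,15,19,6]
data[mid]=9>5: swap data[1],data[8]; hi=7 → [5,15,18,10,11,12,17,16,9,19,6]
data[mid]=15>5: swap data[1],data[7]; hi=6 → [5,16,18,10,11,12,17,15,9,19,6]
data[mid]=16>5: swap data[1],data[6]; hi=5 → [5,17,18,10,11,12,16,15,9,19,6]
data[mid]=17>5: swap data[1],data[5]; hi=4 → [5,12,18,10,11,17,16,15,9,19,6]
data[mid]=12>5: swap data[1],data[4]; hi=3 → [5,11,18,10,12,17,16,15,9,19,6]
data[mid]=11>5: swap data[1],data[3]; hi=2 → [5,10,18,11,12,17,16,15,9,19,6]
data[mid]=10>5: swap data[1],data[2]; hi=1 → [5,18,10,11,12,17,16,15,9,19,6]
data[mid]=18>5: swap data[1],data[1]; hi=0 → [5,18,10,11,12,17,16,15,9,19,6]
end: lo=0, hi=0; data = [5,18,10,11,12,17,16,15,9,19,6]

(0, 0)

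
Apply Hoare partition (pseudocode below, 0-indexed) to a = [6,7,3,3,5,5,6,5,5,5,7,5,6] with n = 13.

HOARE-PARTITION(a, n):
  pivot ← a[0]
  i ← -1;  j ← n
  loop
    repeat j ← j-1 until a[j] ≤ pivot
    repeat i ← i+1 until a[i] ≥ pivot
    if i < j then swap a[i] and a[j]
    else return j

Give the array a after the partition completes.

[6,5,3,3,5,5,5,5,5,6,7,7,6]

pivot = a[0] = 6; i = -1, j = 13
j→12 (a[12]=6≤6), i→0 (a[0]=6≥6); i<j, swap → [6,7,3,3,5,5,6,5,5,5,7,5,6]
j→11 (a[11]=5≤6), i→1 (a[1]=7≥6); i<j, swap → [6,5,3,3,5,5,6,5,5,5,7,7,6]
j→9 (a[9]=5≤6), i→6 (a[6]=6≥6); i<j, swap → [6,5,3,3,5,5,5,5,5,6,7,7,6]
j→8, i→9; i≥j, return j=8. a = [6,5,3,3,5,5,5,5,5,6,7,7,6]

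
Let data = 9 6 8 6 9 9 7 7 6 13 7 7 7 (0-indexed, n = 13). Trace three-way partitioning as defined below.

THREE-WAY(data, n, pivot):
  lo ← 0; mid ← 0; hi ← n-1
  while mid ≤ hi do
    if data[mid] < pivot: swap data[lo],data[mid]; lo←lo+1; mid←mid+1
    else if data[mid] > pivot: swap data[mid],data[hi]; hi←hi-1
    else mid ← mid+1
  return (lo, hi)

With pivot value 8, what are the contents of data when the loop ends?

lo=0 mid=0 hi=12
9>8: swap(0,12), hi=11 ⇒ 7 6 8 6 9 9 7 7 6 13 7 7 9
7<8: swap(0,0), lo=1 mid=1 ⇒ 7 6 8 6 9 9 7 7 6 13 7 7 9
6<8: swap(1,1), lo=2 mid=2 ⇒ 7 6 8 6 9 9 7 7 6 13 7 7 9
8=8: mid=3
6<8: swap(2,3), lo=3 mid=4 ⇒ 7 6 6 8 9 9 7 7 6 13 7 7 9
9>8: swap(4,11), hi=10 ⇒ 7 6 6 8 7 9 7 7 6 13 7 9 9
7<8: swap(3,4), lo=4 mid=5 ⇒ 7 6 6 7 8 9 7 7 6 13 7 9 9
9>8: swap(5,10), hi=9 ⇒ 7 6 6 7 8 7 7 7 6 13 9 9 9
7<8: swap(4,5), lo=5 mid=6 ⇒ 7 6 6 7 7 8 7 7 6 13 9 9 9
7<8: swap(5,6), lo=6 mid=7 ⇒ 7 6 6 7 7 7 8 7 6 13 9 9 9
7<8: swap(6,7), lo=7 mid=8 ⇒ 7 6 6 7 7 7 7 8 6 13 9 9 9
6<8: swap(7,8), lo=8 mid=9 ⇒ 7 6 6 7 7 7 7 6 8 13 9 9 9
13>8: swap(9,9), hi=8 ⇒ 7 6 6 7 7 7 7 6 8 13 9 9 9
done. lo=8 hi=8; data=7 6 6 7 7 7 7 6 8 13 9 9 9

7 6 6 7 7 7 7 6 8 13 9 9 9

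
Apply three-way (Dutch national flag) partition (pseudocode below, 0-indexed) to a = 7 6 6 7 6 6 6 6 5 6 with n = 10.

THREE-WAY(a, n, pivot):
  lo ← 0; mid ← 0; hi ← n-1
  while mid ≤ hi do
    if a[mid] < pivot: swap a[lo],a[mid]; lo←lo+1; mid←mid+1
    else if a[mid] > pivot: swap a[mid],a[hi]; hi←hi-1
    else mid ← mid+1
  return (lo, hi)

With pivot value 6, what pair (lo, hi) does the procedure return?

pivot = 6; lo=0, mid=0, hi=9
a[mid]=7>6: swap a[0],a[9]; hi=8 → 6 6 6 7 6 6 6 6 5 7
a[mid]=6=6: mid=1
a[mid]=6=6: mid=2
a[mid]=6=6: mid=3
a[mid]=7>6: swap a[3],a[8]; hi=7 → 6 6 6 5 6 6 6 6 7 7
a[mid]=5<6: swap a[0],a[3]; lo=1,mid=4 → 5 6 6 6 6 6 6 6 7 7
a[mid]=6=6: mid=5
a[mid]=6=6: mid=6
a[mid]=6=6: mid=7
a[mid]=6=6: mid=8
end: lo=1, hi=7; a = 5 6 6 6 6 6 6 6 7 7

(1, 7)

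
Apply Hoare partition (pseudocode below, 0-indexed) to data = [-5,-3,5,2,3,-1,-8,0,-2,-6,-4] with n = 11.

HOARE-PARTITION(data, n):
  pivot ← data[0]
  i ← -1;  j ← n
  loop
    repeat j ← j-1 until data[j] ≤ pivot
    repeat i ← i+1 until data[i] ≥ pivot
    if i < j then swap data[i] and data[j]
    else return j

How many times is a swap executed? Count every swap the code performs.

2

pivot = data[0] = -5; i = -1, j = 11
j→9 (data[9]=-6≤-5), i→0 (data[0]=-5≥-5); i<j, swap → [-6,-3,5,2,3,-1,-8,0,-2,-5,-4]
j→6 (data[6]=-8≤-5), i→1 (data[1]=-3≥-5); i<j, swap → [-6,-8,5,2,3,-1,-3,0,-2,-5,-4]
j→1, i→2; i≥j, return j=1. data = [-6,-8,5,2,3,-1,-3,0,-2,-5,-4]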